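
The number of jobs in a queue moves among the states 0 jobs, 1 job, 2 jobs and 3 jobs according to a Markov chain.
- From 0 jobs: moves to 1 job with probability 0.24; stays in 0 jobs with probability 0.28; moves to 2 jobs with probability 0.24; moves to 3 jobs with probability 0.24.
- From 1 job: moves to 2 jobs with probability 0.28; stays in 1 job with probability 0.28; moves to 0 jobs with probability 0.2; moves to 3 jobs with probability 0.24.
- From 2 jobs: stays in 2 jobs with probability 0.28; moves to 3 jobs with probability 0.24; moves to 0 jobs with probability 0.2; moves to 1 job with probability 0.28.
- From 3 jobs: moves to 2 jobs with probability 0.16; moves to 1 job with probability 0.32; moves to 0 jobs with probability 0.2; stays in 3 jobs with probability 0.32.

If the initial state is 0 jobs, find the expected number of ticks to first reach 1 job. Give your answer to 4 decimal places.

3.7037

Let t(s) be the expected number of ticks to first reach 1 job from state s, with t(1 job) = 0. Conditioning on the first tick:
t(0 jobs) = 1 + 0.28·t(0 jobs) + 0.24·t(2 jobs) + 0.24·t(3 jobs)
t(2 jobs) = 1 + 0.2·t(0 jobs) + 0.28·t(2 jobs) + 0.24·t(3 jobs)
t(3 jobs) = 1 + 0.2·t(0 jobs) + 0.16·t(2 jobs) + 0.32·t(3 jobs)
Solving: t(0 jobs) = 3.7037, t(2 jobs) = 3.5494, t(3 jobs) = 3.3951.
Expected ticks from 0 jobs to 1 job: 3.7037.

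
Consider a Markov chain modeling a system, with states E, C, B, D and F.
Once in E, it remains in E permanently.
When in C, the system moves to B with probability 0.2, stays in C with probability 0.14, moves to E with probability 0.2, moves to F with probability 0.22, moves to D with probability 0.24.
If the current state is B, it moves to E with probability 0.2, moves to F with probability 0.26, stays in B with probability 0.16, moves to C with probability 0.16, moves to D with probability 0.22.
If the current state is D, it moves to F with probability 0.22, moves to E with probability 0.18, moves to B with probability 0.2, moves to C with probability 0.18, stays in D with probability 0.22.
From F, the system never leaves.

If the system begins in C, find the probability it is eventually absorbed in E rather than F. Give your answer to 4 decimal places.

Let h(s) be the probability of absorption at E starting from transient state s. Then h(E) = 1 and h(F) = 0. By first-step analysis:
h(C) = 0.2·1 + 0.14·h(C) + 0.2·h(B) + 0.24·h(D) + 0.22·0
h(B) = 0.2·1 + 0.16·h(C) + 0.16·h(B) + 0.22·h(D) + 0.26·0
h(D) = 0.18·1 + 0.18·h(C) + 0.2·h(B) + 0.22·h(D) + 0.22·0
Solving: h(C) = 0.4618, h(B) = 0.4442, h(D) = 0.4512.
Starting from C, the probability is 0.4618.

0.4618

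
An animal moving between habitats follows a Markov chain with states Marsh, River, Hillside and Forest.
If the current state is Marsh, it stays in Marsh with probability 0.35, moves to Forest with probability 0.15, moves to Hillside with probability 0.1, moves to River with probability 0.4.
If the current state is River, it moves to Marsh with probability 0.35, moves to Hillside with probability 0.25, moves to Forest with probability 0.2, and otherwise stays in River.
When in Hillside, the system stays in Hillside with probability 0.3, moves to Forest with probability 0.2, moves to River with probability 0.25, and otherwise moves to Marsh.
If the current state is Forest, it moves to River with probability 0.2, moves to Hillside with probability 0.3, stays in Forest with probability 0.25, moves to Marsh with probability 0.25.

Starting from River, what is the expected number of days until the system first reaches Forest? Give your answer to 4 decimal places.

5.4479

Let t(s) be the expected number of days to first reach Forest from state s, with t(Forest) = 0. Conditioning on the first day:
t(Marsh) = 1 + 0.35·t(Marsh) + 0.4·t(River) + 0.1·t(Hillside)
t(River) = 1 + 0.35·t(Marsh) + 0.2·t(River) + 0.25·t(Hillside)
t(Hillside) = 1 + 0.25·t(Marsh) + 0.25·t(River) + 0.3·t(Hillside)
Solving: t(Marsh) = 5.7247, t(River) = 5.4479, t(Hillside) = 5.4188.
Expected days from River to Forest: 5.4479.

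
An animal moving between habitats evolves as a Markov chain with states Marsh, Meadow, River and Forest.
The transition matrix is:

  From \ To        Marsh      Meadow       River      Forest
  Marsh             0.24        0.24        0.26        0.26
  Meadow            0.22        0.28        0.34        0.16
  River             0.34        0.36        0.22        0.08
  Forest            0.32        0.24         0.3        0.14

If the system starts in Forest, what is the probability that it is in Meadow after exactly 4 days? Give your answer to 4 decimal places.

0.2848

Propagate the distribution vector 4 days from Forest.
After 0 days: (0.0000, 0.0000, 0.0000, 1.0000)
After 1 day: (0.3200, 0.2400, 0.3000, 0.1400)
After 2 days: (0.2764, 0.2856, 0.2728, 0.1652)
After 3 days: (0.2748, 0.2842, 0.2785, 0.1625)
After 4 days: (0.2752, 0.2848, 0.2781, 0.1619)
P(in Meadow after 4 days) = 0.2848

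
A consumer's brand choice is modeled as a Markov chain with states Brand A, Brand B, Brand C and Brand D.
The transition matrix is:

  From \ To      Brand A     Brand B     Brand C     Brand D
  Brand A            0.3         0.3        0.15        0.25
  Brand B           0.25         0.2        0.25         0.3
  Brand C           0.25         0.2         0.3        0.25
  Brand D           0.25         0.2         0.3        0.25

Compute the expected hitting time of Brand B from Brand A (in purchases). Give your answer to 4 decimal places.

3.9535

Let t(s) be the expected number of purchases to first reach Brand B from state s, with t(Brand B) = 0. Conditioning on the first purchase:
t(Brand A) = 1 + 0.3·t(Brand A) + 0.15·t(Brand C) + 0.25·t(Brand D)
t(Brand C) = 1 + 0.25·t(Brand A) + 0.3·t(Brand C) + 0.25·t(Brand D)
t(Brand D) = 1 + 0.25·t(Brand A) + 0.3·t(Brand C) + 0.25·t(Brand D)
Solving: t(Brand A) = 3.9535, t(Brand C) = 4.4186, t(Brand D) = 4.4186.
Expected purchases from Brand A to Brand B: 3.9535.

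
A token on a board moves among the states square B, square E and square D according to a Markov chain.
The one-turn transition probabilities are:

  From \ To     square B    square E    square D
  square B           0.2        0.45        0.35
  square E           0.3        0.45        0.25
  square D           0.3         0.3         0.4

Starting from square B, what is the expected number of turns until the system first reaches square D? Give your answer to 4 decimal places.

3.2787

Let t(s) be the expected number of turns to first reach square D from state s, with t(square D) = 0. Conditioning on the first turn:
t(square B) = 1 + 0.2·t(square B) + 0.45·t(square E)
t(square E) = 1 + 0.3·t(square B) + 0.45·t(square E)
Solving: t(square B) = 3.2787, t(square E) = 3.6066.
Expected turns from square B to square D: 3.2787.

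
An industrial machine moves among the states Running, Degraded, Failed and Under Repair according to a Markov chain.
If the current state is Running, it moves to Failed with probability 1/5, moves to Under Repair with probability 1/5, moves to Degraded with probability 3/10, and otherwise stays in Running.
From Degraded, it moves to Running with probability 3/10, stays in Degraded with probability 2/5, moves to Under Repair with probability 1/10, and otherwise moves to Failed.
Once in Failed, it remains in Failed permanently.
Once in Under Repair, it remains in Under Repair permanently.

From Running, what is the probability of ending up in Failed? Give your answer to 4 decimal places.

Let h(s) be the probability of absorption at Failed starting from transient state s. Then h(Failed) = 1 and h(Under Repair) = 0. By first-step analysis:
h(Running) = 0.3·h(Running) + 0.3·h(Degraded) + 0.2·1 + 0.2·0
h(Degraded) = 0.3·h(Running) + 0.4·h(Degraded) + 0.2·1 + 0.1·0
Solving: h(Running) = 0.5455, h(Degraded) = 0.6061.
Starting from Running, the probability is 0.5455.

0.5455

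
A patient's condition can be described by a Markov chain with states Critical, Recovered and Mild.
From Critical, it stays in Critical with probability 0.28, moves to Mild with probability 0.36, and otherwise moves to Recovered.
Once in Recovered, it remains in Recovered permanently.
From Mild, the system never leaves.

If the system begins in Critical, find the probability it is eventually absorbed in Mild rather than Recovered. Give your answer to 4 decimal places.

Let h(s) be the probability of absorption at Mild starting from transient state s. Then h(Mild) = 1 and h(Recovered) = 0. By first-step analysis:
h(Critical) = 0.28·h(Critical) + 0.36·0 + 0.36·1
Solving: h(Critical) = 0.5000.
Starting from Critical, the probability is 0.5000.

0.5000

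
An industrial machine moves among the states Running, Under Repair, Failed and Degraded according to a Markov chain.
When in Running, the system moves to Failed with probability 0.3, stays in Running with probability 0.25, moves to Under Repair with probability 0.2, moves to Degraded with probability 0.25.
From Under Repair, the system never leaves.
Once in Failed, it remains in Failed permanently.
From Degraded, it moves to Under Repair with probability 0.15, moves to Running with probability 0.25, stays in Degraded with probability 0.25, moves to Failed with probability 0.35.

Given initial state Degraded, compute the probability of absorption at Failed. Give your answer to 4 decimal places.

0.6750

Let h(s) be the probability of absorption at Failed starting from transient state s. Then h(Failed) = 1 and h(Under Repair) = 0. By first-step analysis:
h(Running) = 0.25·h(Running) + 0.2·0 + 0.3·1 + 0.25·h(Degraded)
h(Degraded) = 0.25·h(Running) + 0.15·0 + 0.35·1 + 0.25·h(Degraded)
Solving: h(Running) = 0.6250, h(Degraded) = 0.6750.
Starting from Degraded, the probability is 0.6750.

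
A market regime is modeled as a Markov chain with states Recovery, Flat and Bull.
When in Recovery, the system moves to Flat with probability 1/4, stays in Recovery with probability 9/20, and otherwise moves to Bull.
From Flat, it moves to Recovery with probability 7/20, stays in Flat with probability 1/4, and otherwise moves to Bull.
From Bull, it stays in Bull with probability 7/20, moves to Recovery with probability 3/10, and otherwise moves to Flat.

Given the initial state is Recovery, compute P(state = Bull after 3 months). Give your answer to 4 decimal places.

0.3450

Propagate the distribution vector 3 months from Recovery.
After 0 months: (1.0000, 0.0000, 0.0000)
After 1 month: (0.4500, 0.2500, 0.3000)
After 2 months: (0.3800, 0.2800, 0.3400)
After 3 months: (0.3710, 0.2840, 0.3450)
P(in Bull after 3 months) = 0.3450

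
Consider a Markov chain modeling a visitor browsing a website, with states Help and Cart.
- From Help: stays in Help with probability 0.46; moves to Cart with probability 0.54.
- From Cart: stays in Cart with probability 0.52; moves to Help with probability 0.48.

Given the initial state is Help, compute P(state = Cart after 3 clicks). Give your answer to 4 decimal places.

0.5294

Propagate the distribution vector 3 clicks from Help.
After 0 clicks: (1.0000, 0.0000)
After 1 click: (0.4600, 0.5400)
After 2 clicks: (0.4708, 0.5292)
After 3 clicks: (0.4706, 0.5294)
P(in Cart after 3 clicks) = 0.5294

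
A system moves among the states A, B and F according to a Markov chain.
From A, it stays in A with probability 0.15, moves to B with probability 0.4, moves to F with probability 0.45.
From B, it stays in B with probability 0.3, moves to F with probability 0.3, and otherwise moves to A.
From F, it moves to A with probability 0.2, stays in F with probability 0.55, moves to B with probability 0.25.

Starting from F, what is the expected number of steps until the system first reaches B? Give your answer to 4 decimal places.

Let t(s) be the expected number of steps to first reach B from state s, with t(B) = 0. Conditioning on the first step:
t(A) = 1 + 0.15·t(A) + 0.45·t(F)
t(F) = 1 + 0.2·t(A) + 0.55·t(F)
Solving: t(A) = 3.0769, t(F) = 3.5897.
Expected steps from F to B: 3.5897.

3.5897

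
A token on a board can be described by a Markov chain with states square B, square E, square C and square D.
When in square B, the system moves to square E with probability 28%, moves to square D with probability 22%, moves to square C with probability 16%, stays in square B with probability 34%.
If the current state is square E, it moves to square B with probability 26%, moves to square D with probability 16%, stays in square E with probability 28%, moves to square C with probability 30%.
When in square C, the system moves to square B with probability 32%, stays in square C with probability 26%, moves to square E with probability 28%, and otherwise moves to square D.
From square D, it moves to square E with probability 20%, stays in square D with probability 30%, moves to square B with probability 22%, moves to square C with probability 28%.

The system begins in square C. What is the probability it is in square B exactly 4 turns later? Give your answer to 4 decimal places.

Propagate the distribution vector 4 turns from square C.
After 0 turns: (0.0000, 0.0000, 1.0000, 0.0000)
After 1 turn: (0.3200, 0.2800, 0.2600, 0.1400)
After 2 turns: (0.2956, 0.2688, 0.2420, 0.1936)
After 3 turns: (0.2904, 0.2645, 0.2451, 0.2000)
After 4 turns: (0.2899, 0.2640, 0.2455, 0.2005)
P(in square B after 4 turns) = 0.2899

0.2899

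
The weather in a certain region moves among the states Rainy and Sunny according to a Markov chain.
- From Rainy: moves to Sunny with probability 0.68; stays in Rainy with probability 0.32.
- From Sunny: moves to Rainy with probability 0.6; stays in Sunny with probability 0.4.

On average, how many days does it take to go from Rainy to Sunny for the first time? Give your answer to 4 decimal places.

1.4706

Let t(s) be the expected number of days to first reach Sunny from state s, with t(Sunny) = 0. Conditioning on the first day:
t(Rainy) = 1 + 0.32·t(Rainy)
Solving: t(Rainy) = 1.4706.
Expected days from Rainy to Sunny: 1.4706.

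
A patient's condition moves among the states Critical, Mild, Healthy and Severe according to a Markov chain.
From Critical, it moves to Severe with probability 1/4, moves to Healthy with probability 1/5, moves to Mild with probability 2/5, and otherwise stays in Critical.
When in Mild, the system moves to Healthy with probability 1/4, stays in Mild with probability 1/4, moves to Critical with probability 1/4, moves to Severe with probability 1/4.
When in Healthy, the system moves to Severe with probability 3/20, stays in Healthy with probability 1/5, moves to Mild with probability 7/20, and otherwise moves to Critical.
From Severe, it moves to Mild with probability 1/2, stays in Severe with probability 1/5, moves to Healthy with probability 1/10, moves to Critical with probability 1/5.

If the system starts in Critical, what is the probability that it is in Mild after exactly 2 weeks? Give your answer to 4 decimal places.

0.3550

Propagate the distribution vector 2 weeks from Critical.
After 0 weeks: (1.0000, 0.0000, 0.0000, 0.0000)
After 1 week: (0.1500, 0.4000, 0.2000, 0.2500)
After 2 weeks: (0.2325, 0.3550, 0.1950, 0.2175)
P(in Mild after 2 weeks) = 0.3550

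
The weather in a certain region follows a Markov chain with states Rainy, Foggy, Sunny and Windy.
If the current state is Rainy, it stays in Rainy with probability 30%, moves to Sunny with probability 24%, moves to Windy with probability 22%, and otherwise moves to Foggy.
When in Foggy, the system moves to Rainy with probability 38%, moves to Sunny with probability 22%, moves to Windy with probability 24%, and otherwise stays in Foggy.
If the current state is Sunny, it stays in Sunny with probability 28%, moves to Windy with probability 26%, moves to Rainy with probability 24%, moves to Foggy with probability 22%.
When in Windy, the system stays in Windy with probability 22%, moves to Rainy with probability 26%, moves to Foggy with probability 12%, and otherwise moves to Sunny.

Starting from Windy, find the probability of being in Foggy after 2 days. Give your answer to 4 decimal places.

0.1960

Propagate the distribution vector 2 days from Windy.
After 0 days: (0.0000, 0.0000, 0.0000, 1.0000)
After 1 day: (0.2600, 0.1200, 0.4000, 0.2200)
After 2 days: (0.2768, 0.1960, 0.2888, 0.2384)
P(in Foggy after 2 days) = 0.1960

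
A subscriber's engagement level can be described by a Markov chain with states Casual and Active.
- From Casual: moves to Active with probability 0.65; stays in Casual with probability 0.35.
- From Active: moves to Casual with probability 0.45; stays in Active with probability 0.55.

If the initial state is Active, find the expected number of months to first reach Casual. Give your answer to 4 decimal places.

2.2222

Let t(s) be the expected number of months to first reach Casual from state s, with t(Casual) = 0. Conditioning on the first month:
t(Active) = 1 + 0.55·t(Active)
Solving: t(Active) = 2.2222.
Expected months from Active to Casual: 2.2222.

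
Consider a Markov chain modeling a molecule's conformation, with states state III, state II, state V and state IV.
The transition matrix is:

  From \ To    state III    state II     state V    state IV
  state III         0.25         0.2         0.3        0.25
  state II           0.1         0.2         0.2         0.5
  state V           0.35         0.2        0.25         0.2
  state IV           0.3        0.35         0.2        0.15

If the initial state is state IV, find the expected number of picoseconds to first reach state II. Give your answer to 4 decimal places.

Let t(s) be the expected number of picoseconds to first reach state II from state s, with t(state II) = 0. Conditioning on the first picosecond:
t(state III) = 1 + 0.25·t(state III) + 0.3·t(state V) + 0.25·t(state IV)
t(state V) = 1 + 0.35·t(state III) + 0.25·t(state V) + 0.2·t(state IV)
t(state IV) = 1 + 0.3·t(state III) + 0.2·t(state V) + 0.15·t(state IV)
Solving: t(state III) = 4.3051, t(state V) = 4.3332, t(state IV) = 3.7155.
Expected picoseconds from state IV to state II: 3.7155.

3.7155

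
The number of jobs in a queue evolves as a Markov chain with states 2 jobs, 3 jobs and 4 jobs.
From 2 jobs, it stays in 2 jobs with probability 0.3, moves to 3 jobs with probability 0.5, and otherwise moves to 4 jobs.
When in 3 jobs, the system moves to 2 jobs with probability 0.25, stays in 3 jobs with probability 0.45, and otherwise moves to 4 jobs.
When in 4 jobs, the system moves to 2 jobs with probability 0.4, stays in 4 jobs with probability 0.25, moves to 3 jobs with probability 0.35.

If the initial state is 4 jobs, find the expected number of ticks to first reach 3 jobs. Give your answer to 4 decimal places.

2.4719

Let t(s) be the expected number of ticks to first reach 3 jobs from state s, with t(3 jobs) = 0. Conditioning on the first tick:
t(2 jobs) = 1 + 0.3·t(2 jobs) + 0.2·t(4 jobs)
t(4 jobs) = 1 + 0.4·t(2 jobs) + 0.25·t(4 jobs)
Solving: t(2 jobs) = 2.1348, t(4 jobs) = 2.4719.
Expected ticks from 4 jobs to 3 jobs: 2.4719.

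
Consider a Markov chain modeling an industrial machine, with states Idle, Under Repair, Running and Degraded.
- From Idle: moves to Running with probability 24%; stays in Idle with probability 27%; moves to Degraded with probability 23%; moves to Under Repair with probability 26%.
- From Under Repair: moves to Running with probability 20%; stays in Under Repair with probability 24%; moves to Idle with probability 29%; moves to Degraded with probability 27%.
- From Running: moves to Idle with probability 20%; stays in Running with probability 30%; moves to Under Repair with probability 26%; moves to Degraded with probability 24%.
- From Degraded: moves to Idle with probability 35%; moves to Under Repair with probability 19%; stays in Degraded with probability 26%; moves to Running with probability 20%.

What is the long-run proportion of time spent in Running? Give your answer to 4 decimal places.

Let the stationary distribution be π with π = πP and π_1 + π_2 + π_3 + π_4 = 1.
π_1 = 0.27·π_1 + 0.29·π_2 + 0.2·π_3 + 0.35·π_4
π_2 = 0.26·π_1 + 0.24·π_2 + 0.26·π_3 + 0.19·π_4
π_3 = 0.24·π_1 + 0.2·π_2 + 0.3·π_3 + 0.2·π_4
Solving with the normalization constraint gives π = (0.2783, 0.2378, 0.2346, 0.2493).
So the stationary probability of Running is 0.2346.

0.2346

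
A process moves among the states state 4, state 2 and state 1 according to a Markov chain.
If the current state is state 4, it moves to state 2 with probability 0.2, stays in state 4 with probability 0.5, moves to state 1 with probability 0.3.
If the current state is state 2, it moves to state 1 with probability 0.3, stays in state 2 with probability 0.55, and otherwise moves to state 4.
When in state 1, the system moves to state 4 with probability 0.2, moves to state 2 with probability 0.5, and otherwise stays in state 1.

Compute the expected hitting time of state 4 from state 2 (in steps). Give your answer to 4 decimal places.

6.0606

Let t(s) be the expected number of steps to first reach state 4 from state s, with t(state 4) = 0. Conditioning on the first step:
t(state 2) = 1 + 0.55·t(state 2) + 0.3·t(state 1)
t(state 1) = 1 + 0.5·t(state 2) + 0.3·t(state 1)
Solving: t(state 2) = 6.0606, t(state 1) = 5.7576.
Expected steps from state 2 to state 4: 6.0606.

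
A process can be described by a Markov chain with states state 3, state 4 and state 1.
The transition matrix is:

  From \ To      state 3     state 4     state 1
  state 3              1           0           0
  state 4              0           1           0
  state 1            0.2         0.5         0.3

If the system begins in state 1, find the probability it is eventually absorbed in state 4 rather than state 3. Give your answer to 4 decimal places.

Let h(s) be the probability of absorption at state 4 starting from transient state s. Then h(state 4) = 1 and h(state 3) = 0. By first-step analysis:
h(state 1) = 0.2·0 + 0.5·1 + 0.3·h(state 1)
Solving: h(state 1) = 0.7143.
Starting from state 1, the probability is 0.7143.

0.7143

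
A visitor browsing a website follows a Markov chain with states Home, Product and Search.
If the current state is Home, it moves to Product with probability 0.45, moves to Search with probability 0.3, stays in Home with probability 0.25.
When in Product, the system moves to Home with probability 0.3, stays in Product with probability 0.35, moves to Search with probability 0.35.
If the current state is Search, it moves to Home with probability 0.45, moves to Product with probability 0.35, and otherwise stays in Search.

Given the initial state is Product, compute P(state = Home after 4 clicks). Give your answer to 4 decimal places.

Propagate the distribution vector 4 clicks from Product.
After 0 clicks: (0.0000, 1.0000, 0.0000)
After 1 click: (0.3000, 0.3500, 0.3500)
After 2 clicks: (0.3375, 0.3800, 0.2825)
After 3 clicks: (0.3255, 0.3838, 0.2908)
After 4 clicks: (0.3273, 0.3826, 0.2901)
P(in Home after 4 clicks) = 0.3273

0.3273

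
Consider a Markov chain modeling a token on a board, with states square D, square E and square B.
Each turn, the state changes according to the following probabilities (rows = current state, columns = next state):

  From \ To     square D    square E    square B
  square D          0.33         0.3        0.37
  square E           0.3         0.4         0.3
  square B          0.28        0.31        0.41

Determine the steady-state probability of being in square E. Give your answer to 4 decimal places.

Let the stationary distribution be π with π = πP and π_1 + π_2 + π_3 = 1.
π_1 = 0.33·π_1 + 0.3·π_2 + 0.28·π_3
π_2 = 0.3·π_1 + 0.4·π_2 + 0.31·π_3
Solving with the normalization constraint gives π = (0.3018, 0.3373, 0.3608).
So the stationary probability of square E is 0.3373.

0.3373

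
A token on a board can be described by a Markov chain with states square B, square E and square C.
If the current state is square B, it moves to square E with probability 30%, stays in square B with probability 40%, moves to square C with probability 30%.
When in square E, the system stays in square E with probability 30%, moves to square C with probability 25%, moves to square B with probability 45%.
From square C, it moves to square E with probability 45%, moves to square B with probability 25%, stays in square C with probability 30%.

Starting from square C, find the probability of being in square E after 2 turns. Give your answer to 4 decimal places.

0.3450

Sum over the intermediate state after 1 turn:
P = P(square C→square B)·P(square B→square E) + P(square C→square E)·P(square E→square E) + P(square C→square C)·P(square C→square E)
  = 0.25×0.3 + 0.45×0.3 + 0.3×0.45
  = 0.0750 + 0.1350 + 0.1350 = 0.3450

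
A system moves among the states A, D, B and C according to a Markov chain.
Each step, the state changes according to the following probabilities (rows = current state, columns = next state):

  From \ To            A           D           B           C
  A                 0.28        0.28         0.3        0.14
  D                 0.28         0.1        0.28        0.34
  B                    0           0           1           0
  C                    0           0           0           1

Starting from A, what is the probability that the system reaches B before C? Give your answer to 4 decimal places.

Let h(s) be the probability of absorption at B starting from transient state s. Then h(B) = 1 and h(C) = 0. By first-step analysis:
h(A) = 0.28·h(A) + 0.28·h(D) + 0.3·1 + 0.14·0
h(D) = 0.28·h(A) + 0.1·h(D) + 0.28·1 + 0.34·0
Solving: h(A) = 0.6117, h(D) = 0.5014.
Starting from A, the probability is 0.6117.

0.6117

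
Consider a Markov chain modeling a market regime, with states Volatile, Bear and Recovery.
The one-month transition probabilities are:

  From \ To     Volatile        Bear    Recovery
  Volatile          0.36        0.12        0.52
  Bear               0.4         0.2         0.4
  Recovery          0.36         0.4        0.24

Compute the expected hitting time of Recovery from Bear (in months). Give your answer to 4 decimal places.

2.2414

Let t(s) be the expected number of months to first reach Recovery from state s, with t(Recovery) = 0. Conditioning on the first month:
t(Volatile) = 1 + 0.36·t(Volatile) + 0.12·t(Bear)
t(Bear) = 1 + 0.4·t(Volatile) + 0.2·t(Bear)
Solving: t(Volatile) = 1.9828, t(Bear) = 2.2414.
Expected months from Bear to Recovery: 2.2414.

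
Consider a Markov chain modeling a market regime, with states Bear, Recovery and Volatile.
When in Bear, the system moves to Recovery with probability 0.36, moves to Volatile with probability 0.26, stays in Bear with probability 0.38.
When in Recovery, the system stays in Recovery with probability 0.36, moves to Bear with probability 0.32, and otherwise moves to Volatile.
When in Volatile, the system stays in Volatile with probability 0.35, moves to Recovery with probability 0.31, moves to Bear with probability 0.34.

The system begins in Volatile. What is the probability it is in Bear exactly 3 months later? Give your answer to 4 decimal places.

Propagate the distribution vector 3 months from Volatile.
After 0 months: (0.0000, 0.0000, 1.0000)
After 1 month: (0.3400, 0.3100, 0.3500)
After 2 months: (0.3474, 0.3425, 0.3101)
After 3 months: (0.3470, 0.3445, 0.3085)
P(in Bear after 3 months) = 0.3470

0.3470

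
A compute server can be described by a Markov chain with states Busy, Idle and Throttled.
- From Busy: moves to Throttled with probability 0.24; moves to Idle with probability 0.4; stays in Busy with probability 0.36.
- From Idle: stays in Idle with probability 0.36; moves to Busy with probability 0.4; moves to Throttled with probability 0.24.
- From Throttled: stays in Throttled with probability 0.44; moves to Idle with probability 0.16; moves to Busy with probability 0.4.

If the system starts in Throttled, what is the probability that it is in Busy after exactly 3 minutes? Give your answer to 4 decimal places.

0.3846

Propagate the distribution vector 3 minutes from Throttled.
After 0 minutes: (0.0000, 0.0000, 1.0000)
After 1 minute: (0.4000, 0.1600, 0.4400)
After 2 minutes: (0.3840, 0.2880, 0.3280)
After 3 minutes: (0.3846, 0.3098, 0.3056)
P(in Busy after 3 minutes) = 0.3846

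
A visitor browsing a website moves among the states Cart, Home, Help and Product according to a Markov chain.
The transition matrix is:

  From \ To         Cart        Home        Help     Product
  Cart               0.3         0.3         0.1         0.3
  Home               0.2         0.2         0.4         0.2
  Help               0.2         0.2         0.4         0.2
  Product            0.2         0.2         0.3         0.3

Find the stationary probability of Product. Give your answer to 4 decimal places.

0.2469

Let the stationary distribution be π with π = πP and π_1 + π_2 + π_3 + π_4 = 1.
π_1 = 0.3·π_1 + 0.2·π_2 + 0.2·π_3 + 0.2·π_4
π_2 = 0.3·π_1 + 0.2·π_2 + 0.2·π_3 + 0.2·π_4
π_3 = 0.1·π_1 + 0.4·π_2 + 0.4·π_3 + 0.3·π_4
Solving with the normalization constraint gives π = (0.2222, 0.2222, 0.3086, 0.2469).
So the stationary probability of Product is 0.2469.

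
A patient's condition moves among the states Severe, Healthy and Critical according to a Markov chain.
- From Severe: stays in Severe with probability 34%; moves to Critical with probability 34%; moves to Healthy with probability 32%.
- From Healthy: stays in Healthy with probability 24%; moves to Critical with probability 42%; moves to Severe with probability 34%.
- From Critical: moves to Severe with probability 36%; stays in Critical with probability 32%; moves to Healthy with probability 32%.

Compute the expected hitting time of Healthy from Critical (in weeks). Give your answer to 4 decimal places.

3.1250

Let t(s) be the expected number of weeks to first reach Healthy from state s, with t(Healthy) = 0. Conditioning on the first week:
t(Severe) = 1 + 0.34·t(Severe) + 0.34·t(Critical)
t(Critical) = 1 + 0.36·t(Severe) + 0.32·t(Critical)
Solving: t(Severe) = 3.1250, t(Critical) = 3.1250.
Expected weeks from Critical to Healthy: 3.1250.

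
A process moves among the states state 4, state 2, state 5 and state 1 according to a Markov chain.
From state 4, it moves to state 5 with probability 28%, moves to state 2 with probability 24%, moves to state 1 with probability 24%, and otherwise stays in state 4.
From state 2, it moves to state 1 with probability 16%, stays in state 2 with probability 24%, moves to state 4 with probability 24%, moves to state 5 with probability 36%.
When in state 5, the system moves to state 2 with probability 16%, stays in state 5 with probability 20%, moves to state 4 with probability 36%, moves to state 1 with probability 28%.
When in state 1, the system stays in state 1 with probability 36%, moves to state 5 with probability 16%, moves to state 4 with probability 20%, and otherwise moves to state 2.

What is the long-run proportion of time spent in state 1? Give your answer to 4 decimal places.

0.2630

Let the stationary distribution be π with π = πP and π_1 + π_2 + π_3 + π_4 = 1.
π_1 = 0.24·π_1 + 0.24·π_2 + 0.36·π_3 + 0.2·π_4
π_2 = 0.24·π_1 + 0.24·π_2 + 0.16·π_3 + 0.28·π_4
π_3 = 0.28·π_1 + 0.36·π_2 + 0.2·π_3 + 0.16·π_4
Solving with the normalization constraint gives π = (0.2591, 0.2307, 0.2471, 0.2630).
So the stationary probability of state 1 is 0.2630.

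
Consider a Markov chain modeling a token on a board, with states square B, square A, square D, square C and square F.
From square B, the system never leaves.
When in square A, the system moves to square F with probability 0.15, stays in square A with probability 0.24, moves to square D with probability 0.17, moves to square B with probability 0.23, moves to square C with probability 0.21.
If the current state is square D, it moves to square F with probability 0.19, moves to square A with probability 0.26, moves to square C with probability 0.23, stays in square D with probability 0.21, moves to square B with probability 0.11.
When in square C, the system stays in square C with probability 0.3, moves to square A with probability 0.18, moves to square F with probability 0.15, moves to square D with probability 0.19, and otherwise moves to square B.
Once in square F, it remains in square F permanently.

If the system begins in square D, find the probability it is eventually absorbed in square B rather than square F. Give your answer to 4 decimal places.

0.4761

Let h(s) be the probability of absorption at square B starting from transient state s. Then h(square B) = 1 and h(square F) = 0. By first-step analysis:
h(square A) = 0.23·1 + 0.24·h(square A) + 0.17·h(square D) + 0.21·h(square C) + 0.15·0
h(square D) = 0.11·1 + 0.26·h(square A) + 0.21·h(square D) + 0.23·h(square C) + 0.19·0
h(square C) = 0.18·1 + 0.18·h(square A) + 0.19·h(square D) + 0.3·h(square C) + 0.15·0
Solving: h(square A) = 0.5553, h(square D) = 0.4761, h(square C) = 0.5292.
Starting from square D, the probability is 0.4761.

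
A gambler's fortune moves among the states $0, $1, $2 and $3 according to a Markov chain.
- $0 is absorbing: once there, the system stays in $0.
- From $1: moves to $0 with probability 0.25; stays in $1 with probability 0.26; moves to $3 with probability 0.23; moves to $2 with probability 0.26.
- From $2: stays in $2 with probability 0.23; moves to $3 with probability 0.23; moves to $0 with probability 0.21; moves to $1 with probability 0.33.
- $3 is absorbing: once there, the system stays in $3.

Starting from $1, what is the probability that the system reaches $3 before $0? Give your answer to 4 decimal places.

Let h(s) be the probability of absorption at $3 starting from transient state s. Then h($3) = 1 and h($0) = 0. By first-step analysis:
h($1) = 0.25·0 + 0.26·h($1) + 0.26·h($2) + 0.23·1
h($2) = 0.21·0 + 0.33·h($1) + 0.23·h($2) + 0.23·1
Solving: h($1) = 0.4895, h($2) = 0.5085.
Starting from $1, the probability is 0.4895.

0.4895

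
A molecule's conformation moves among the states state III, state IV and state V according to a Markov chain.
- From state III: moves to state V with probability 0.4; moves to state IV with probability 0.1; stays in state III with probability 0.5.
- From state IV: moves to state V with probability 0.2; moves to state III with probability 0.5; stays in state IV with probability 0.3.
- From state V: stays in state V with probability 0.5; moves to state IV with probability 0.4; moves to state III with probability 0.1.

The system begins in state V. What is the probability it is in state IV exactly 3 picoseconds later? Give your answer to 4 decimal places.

Propagate the distribution vector 3 picoseconds from state V.
After 0 picoseconds: (0.0000, 0.0000, 1.0000)
After 1 picosecond: (0.1000, 0.4000, 0.5000)
After 2 picoseconds: (0.3000, 0.3300, 0.3700)
After 3 picoseconds: (0.3520, 0.2770, 0.3710)
P(in state IV after 3 picoseconds) = 0.2770

0.2770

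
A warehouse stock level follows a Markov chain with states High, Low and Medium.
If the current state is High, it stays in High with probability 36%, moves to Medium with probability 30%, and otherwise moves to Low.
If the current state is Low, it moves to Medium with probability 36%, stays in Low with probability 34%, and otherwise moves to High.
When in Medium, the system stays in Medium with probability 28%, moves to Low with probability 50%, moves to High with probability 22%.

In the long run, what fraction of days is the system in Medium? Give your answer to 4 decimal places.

Let the stationary distribution be π with π = πP and π_1 + π_2 + π_3 = 1.
π_1 = 0.36·π_1 + 0.3·π_2 + 0.22·π_3
π_2 = 0.34·π_1 + 0.34·π_2 + 0.5·π_3
Solving with the normalization constraint gives π = (0.2922, 0.3907, 0.3171).
So the stationary probability of Medium is 0.3171.

0.3171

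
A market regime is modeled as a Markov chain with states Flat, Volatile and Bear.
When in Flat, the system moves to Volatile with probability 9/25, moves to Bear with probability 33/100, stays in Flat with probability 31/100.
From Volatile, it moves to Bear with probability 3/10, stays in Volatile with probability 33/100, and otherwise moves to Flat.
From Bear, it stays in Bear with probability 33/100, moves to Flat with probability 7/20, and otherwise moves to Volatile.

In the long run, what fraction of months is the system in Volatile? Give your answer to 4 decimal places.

Let the stationary distribution be π with π = πP and π_1 + π_2 + π_3 = 1.
π_1 = 0.31·π_1 + 0.37·π_2 + 0.35·π_3
π_2 = 0.36·π_1 + 0.33·π_2 + 0.32·π_3
Solving with the normalization constraint gives π = (0.3430, 0.3371, 0.3199).
So the stationary probability of Volatile is 0.3371.

0.3371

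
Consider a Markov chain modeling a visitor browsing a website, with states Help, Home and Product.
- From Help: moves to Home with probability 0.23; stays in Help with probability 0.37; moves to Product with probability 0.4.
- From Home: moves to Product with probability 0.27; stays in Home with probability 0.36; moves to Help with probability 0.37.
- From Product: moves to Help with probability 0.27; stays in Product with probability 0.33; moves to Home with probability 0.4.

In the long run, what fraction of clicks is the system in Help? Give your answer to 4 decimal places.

Let the stationary distribution be π with π = πP and π_1 + π_2 + π_3 = 1.
π_1 = 0.37·π_1 + 0.37·π_2 + 0.27·π_3
π_2 = 0.23·π_1 + 0.36·π_2 + 0.4·π_3
Solving with the normalization constraint gives π = (0.3366, 0.3296, 0.3338).
So the stationary probability of Help is 0.3366.

0.3366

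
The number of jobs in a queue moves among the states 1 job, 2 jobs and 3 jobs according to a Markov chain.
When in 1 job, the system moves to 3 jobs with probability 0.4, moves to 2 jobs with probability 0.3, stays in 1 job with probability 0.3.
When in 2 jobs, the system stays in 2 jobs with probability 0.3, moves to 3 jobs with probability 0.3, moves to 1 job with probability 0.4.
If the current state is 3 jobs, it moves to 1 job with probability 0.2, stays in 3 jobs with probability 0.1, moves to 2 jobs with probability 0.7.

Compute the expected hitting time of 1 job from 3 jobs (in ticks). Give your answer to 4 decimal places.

3.3333

Let t(s) be the expected number of ticks to first reach 1 job from state s, with t(1 job) = 0. Conditioning on the first tick:
t(2 jobs) = 1 + 0.3·t(2 jobs) + 0.3·t(3 jobs)
t(3 jobs) = 1 + 0.7·t(2 jobs) + 0.1·t(3 jobs)
Solving: t(2 jobs) = 2.8571, t(3 jobs) = 3.3333.
Expected ticks from 3 jobs to 1 job: 3.3333.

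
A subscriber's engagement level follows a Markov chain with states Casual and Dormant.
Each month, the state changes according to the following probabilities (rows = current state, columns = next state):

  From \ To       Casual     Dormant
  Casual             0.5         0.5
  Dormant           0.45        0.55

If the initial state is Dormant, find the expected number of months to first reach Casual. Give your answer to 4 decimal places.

Let t(s) be the expected number of months to first reach Casual from state s, with t(Casual) = 0. Conditioning on the first month:
t(Dormant) = 1 + 0.55·t(Dormant)
Solving: t(Dormant) = 2.2222.
Expected months from Dormant to Casual: 2.2222.

2.2222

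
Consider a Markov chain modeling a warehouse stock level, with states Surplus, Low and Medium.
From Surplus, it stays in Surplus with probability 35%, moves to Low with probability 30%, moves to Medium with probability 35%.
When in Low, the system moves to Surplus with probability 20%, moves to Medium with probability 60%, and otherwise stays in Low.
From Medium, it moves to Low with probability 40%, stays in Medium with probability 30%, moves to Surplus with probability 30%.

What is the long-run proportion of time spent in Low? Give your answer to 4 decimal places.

Let the stationary distribution be π with π = πP and π_1 + π_2 + π_3 = 1.
π_1 = 0.35·π_1 + 0.2·π_2 + 0.3·π_3
π_2 = 0.3·π_1 + 0.2·π_2 + 0.4·π_3
Solving with the normalization constraint gives π = (0.2832, 0.3097, 0.4071).
So the stationary probability of Low is 0.3097.

0.3097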